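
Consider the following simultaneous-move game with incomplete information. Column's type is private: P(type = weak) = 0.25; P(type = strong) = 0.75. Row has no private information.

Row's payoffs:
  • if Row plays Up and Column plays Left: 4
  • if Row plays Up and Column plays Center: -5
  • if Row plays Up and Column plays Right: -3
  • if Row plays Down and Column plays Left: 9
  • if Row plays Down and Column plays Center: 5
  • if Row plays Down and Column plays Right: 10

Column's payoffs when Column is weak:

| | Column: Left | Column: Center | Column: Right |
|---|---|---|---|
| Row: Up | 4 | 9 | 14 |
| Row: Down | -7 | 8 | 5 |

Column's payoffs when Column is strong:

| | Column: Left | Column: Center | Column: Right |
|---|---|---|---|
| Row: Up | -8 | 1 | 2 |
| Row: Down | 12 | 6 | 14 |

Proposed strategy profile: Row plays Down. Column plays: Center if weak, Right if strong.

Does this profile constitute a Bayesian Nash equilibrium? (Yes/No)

Row plays Down: E[Down] = 0.25·(5) + 0.75·(10) = 8.75; E[Up] = -3.5. Best-responding. ✓
Column (type weak), facing Down: Left gives -7, Center gives 8, Right gives 5. Proposed Center is best. ✓
Column (type strong), facing Down: Left gives 12, Center gives 6, Right gives 14. Proposed Right is best. ✓

Yes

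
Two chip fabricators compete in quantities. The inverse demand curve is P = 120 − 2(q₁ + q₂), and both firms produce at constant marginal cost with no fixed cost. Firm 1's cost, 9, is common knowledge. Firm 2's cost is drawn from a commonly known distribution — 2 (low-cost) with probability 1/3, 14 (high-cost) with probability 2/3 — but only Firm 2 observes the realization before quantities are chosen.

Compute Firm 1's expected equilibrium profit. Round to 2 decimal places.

696.89

Type-c best response for Firm 2: q₂(c) = (120 − c)/4 − q₁/2.
Firm 1 maximizes expected profit; its first-order condition is 120 − 4q₁ − 2E[q₂] − 9 = 0.
Substituting E[q₂] and solving: E[c₂] = 10, so q₁ = (120 − 2·9 + 10)/6 = 18.6667.
E[P] = 120 − 2·(q₁ + E[q₂]) = 46.3333; Firm 1's expected profit = (E[P] − 9)·q₁ = (46.3333 − 9)·18.6667 = 696.889.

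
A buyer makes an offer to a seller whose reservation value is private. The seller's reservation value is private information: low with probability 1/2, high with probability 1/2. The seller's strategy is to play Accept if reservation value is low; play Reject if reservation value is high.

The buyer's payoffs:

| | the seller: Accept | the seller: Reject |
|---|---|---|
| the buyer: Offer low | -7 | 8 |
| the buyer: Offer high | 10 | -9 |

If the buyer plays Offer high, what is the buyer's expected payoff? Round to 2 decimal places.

Take the expectation over the seller's reservation value, weighting each type's action by its prior probability.
E[Offer high] = 1/2·10 + 1/2·(-9) = 5 + (-9/2) = 1/2

0.50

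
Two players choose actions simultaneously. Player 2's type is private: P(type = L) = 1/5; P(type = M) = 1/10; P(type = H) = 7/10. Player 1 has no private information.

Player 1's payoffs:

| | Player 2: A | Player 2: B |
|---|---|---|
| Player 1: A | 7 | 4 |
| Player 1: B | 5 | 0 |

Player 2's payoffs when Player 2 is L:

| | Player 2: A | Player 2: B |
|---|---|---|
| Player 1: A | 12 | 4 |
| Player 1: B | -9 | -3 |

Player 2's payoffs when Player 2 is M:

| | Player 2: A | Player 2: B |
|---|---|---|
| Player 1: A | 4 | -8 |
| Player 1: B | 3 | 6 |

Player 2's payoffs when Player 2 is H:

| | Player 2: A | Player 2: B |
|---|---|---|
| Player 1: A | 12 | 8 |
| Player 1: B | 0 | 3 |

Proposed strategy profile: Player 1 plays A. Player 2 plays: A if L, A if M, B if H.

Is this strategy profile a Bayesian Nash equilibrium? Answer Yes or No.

No

Player 1 plays A: E[A] = 1/5·(7) + 1/10·(7) + 7/10·(4) = 49/10; E[B] = 3/2. Best-responding. ✓
Player 2 (type L), facing A: A gives 12, B gives 4. Proposed A is best. ✓
Player 2 (type M), facing A: A gives 4, B gives -8. Proposed A is best. ✓
Player 2 (type H), facing A: A gives 12, B gives 8. Proposed B is not best — profitable deviation exists. ✗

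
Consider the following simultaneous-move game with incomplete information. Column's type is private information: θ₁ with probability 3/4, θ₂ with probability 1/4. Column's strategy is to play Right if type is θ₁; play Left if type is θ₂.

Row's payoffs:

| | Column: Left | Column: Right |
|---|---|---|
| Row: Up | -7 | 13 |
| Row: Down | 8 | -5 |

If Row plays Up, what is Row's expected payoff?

E[Up] = 3/4·13 + 1/4·(-7) = 39/4 + (-7/4) = 8

8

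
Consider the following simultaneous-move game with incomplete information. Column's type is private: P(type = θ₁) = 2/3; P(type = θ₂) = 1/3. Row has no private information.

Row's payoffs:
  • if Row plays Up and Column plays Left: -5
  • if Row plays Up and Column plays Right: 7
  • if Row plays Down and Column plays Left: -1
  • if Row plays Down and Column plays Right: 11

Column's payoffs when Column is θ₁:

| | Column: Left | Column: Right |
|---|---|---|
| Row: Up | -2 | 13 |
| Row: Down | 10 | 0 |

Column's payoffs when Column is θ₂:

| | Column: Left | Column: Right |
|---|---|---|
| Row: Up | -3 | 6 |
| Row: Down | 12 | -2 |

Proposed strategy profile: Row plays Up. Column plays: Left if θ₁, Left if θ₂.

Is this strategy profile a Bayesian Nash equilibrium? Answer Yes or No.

No

A profile is a BNE iff every type of every player is best-responding given beliefs about the other side.
Row plays Up: E[Up] = 2/3·(-5) + 1/3·(-5) = -5; E[Down] = -1. Not best-responding. ✗
Column (type θ₁), facing Up: Left gives -2, Right gives 13. Proposed Left is not best — profitable deviation exists. ✗
Column (type θ₂), facing Up: Left gives -3, Right gives 6. Proposed Left is not best — profitable deviation exists. ✗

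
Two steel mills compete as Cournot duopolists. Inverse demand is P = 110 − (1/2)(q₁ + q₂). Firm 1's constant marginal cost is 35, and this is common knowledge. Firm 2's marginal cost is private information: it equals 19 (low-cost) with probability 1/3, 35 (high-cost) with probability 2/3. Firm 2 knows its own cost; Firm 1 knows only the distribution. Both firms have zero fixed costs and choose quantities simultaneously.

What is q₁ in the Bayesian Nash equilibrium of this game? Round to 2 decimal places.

46.44

Firm 2 with cost c maximizes (110 − (1/2)(q₁+q₂) − c)·q₂, giving q₂(c) = (110 − c − (1/2)q₁).
E[c₂] = 1/3·19 + 2/3·35 = 29.6667
Firm 1's FOC against E[q₂] yields q₁ = (110 − 2·35 + E[c₂])/(3/2) = (110 − 70 + 29.6667)/(3/2) = 46.4444.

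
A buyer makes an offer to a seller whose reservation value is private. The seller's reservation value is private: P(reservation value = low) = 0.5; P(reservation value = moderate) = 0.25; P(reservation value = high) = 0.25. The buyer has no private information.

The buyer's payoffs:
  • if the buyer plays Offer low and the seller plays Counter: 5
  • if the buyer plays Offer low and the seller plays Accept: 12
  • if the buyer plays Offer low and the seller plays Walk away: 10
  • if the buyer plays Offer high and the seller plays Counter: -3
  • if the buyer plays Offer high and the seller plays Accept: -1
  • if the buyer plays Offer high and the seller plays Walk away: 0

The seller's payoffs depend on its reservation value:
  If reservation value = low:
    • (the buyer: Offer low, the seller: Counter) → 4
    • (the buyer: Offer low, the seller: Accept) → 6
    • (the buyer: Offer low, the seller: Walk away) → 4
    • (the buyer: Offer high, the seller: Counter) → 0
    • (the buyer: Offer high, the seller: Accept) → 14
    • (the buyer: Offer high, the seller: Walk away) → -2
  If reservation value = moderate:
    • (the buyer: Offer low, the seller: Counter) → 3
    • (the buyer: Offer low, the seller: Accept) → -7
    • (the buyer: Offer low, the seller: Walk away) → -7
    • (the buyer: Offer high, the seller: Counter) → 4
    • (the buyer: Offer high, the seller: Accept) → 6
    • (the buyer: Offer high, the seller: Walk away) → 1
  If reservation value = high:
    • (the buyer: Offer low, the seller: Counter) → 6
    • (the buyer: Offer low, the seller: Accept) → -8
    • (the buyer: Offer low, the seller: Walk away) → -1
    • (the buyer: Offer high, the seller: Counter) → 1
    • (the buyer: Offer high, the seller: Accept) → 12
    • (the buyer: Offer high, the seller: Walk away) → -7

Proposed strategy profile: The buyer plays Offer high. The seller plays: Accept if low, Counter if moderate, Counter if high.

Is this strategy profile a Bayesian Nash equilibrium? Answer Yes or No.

A profile is a BNE iff every type of every player is best-responding given beliefs about the other side.
The buyer plays Offer high: E[Offer high] = 0.5·(-1) + 0.25·(-3) + 0.25·(-3) = -2; E[Offer low] = 8.5. Not best-responding. ✗
The seller (reservation value low), facing Offer high: Counter gives 0, Accept gives 14, Walk away gives -2. Proposed Accept is best. ✓
The seller (reservation value moderate), facing Offer high: Counter gives 4, Accept gives 6, Walk away gives 1. Proposed Counter is not best — profitable deviation exists. ✗
The seller (reservation value high), facing Offer high: Counter gives 1, Accept gives 12, Walk away gives -7. Proposed Counter is not best — profitable deviation exists. ✗

No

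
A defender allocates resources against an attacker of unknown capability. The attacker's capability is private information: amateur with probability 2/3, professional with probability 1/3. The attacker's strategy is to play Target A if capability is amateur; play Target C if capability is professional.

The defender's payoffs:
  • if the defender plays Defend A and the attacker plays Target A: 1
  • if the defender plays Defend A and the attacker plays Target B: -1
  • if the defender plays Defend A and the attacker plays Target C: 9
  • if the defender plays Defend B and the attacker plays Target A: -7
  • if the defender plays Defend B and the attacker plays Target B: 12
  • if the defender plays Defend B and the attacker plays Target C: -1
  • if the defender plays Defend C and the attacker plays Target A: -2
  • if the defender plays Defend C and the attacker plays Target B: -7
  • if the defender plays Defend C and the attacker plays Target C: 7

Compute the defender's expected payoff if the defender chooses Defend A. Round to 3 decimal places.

3.667

E[Defend A] = 2/3·1 + 1/3·9 = 2/3 + 3 = 11/3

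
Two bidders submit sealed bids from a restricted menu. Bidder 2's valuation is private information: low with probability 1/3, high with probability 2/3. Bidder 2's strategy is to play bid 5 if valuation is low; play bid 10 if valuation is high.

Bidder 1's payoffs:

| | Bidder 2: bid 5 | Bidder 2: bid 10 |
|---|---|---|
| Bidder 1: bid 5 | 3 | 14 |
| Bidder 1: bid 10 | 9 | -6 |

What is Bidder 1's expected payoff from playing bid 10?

E[bid 10] = 1/3·9 + 2/3·(-6) = 3 + (-4) = -1

-1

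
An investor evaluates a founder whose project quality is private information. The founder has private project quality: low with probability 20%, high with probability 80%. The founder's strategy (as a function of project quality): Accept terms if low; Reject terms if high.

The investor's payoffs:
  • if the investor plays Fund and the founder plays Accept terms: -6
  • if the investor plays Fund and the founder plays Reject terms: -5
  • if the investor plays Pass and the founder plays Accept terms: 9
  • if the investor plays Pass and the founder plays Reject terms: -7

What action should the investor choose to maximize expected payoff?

E[Fund] = 0.2·(-6) + 0.8·(-5) = -5.2
E[Pass] = 0.2·(9) + 0.8·(-7) = -3.8
Best response: Pass (-3.8 is the largest).

Pass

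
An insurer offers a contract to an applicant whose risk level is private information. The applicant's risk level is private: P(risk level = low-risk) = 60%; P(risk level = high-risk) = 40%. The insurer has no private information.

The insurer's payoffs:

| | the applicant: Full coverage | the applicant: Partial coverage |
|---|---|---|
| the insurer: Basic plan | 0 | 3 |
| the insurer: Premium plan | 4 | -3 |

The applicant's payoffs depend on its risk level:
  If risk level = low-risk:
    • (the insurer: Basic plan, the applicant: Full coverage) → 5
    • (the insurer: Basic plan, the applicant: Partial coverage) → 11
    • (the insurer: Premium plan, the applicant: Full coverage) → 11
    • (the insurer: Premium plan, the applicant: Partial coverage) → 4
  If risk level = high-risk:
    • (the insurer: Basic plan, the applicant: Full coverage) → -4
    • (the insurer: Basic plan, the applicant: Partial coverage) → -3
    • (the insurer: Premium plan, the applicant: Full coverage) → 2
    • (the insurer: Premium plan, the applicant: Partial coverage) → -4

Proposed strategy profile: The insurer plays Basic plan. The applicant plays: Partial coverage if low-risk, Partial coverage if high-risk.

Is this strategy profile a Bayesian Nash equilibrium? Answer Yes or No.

The insurer plays Basic plan: E[Basic plan] = 0.6·(3) + 0.4·(3) = 3; E[Premium plan] = -3. Best-responding. ✓
The applicant (risk level low-risk), facing Basic plan: Full coverage gives 5, Partial coverage gives 11. Proposed Partial coverage is best. ✓
The applicant (risk level high-risk), facing Basic plan: Full coverage gives -4, Partial coverage gives -3. Proposed Partial coverage is best. ✓

Yes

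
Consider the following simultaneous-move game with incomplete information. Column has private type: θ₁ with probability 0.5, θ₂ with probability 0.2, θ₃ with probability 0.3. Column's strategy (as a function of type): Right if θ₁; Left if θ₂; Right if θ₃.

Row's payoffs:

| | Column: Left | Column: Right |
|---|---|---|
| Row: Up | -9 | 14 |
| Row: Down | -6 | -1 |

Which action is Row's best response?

Up

E[Up] = 0.5·(14) + 0.2·(-9) + 0.3·(14) = 9.4
E[Down] = 0.5·(-1) + 0.2·(-6) + 0.3·(-1) = -2
Best response: Up (9.4 is the largest).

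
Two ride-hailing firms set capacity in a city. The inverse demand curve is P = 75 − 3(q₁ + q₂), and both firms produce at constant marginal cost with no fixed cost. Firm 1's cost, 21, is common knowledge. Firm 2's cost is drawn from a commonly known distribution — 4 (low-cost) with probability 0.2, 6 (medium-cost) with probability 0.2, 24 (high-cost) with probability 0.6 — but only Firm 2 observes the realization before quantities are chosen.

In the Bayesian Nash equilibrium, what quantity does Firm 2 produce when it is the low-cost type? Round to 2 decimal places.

Each type of Firm 2 best-responds to q₁; Firm 1 best-responds to the expected q₂ over Firm 2's types.
Firm 2 with cost c maximizes (75 − 3(q₁+q₂) − c)·q₂, giving q₂(c) = (75 − c − 3q₁)/6.
E[c₂] = 0.2·4 + 0.2·6 + 0.6·24 = 16.4
Firm 1's FOC against E[q₂] yields q₁ = (75 − 2·21 + E[c₂])/9 = (75 − 42 + 16.4)/9 = 5.48889.
q₂(low-cost) = (75 − 4 − 3·5.48889)/6 = 9.08889.

9.09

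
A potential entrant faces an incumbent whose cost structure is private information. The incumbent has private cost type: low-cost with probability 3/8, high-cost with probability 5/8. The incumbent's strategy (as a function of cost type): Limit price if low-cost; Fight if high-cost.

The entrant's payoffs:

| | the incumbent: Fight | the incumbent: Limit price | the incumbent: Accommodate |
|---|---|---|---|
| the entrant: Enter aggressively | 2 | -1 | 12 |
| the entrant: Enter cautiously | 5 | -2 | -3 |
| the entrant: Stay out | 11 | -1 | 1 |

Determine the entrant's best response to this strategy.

Compute the entrant's expected payoff for each action, taking the expectation over the incumbent's type.
E[Enter aggressively] = 3/8·(-1) + 5/8·(2) = 7/8
E[Enter cautiously] = 3/8·(-2) + 5/8·(5) = 19/8
E[Stay out] = 3/8·(-1) + 5/8·(11) = 13/2
Best response: Stay out (13/2 is the largest).

Stay out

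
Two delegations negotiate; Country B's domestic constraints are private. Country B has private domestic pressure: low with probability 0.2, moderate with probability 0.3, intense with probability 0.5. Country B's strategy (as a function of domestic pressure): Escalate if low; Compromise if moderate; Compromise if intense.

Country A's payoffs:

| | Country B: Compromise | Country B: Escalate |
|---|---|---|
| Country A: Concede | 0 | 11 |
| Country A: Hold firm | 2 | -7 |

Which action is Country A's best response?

E[Concede] = 0.2·(11) + 0.3·(0) + 0.5·(0) = 2.2
E[Hold firm] = 0.2·(-7) + 0.3·(2) + 0.5·(2) = 0.2
Best response: Concede (2.2 is the largest).

Concede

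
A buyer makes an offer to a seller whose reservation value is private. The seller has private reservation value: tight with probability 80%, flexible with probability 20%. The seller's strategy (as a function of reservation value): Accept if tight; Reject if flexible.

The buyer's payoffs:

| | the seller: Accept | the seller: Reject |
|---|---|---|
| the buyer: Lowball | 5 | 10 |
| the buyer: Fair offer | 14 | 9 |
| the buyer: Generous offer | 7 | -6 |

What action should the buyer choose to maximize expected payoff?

Fair offer

Compute the buyer's expected payoff for each action, taking the expectation over the seller's type.
E[Lowball] = 0.8·(5) + 0.2·(10) = 6
E[Fair offer] = 0.8·(14) + 0.2·(9) = 13
E[Generous offer] = 0.8·(7) + 0.2·(-6) = 4.4
Best response: Fair offer (13 is the largest).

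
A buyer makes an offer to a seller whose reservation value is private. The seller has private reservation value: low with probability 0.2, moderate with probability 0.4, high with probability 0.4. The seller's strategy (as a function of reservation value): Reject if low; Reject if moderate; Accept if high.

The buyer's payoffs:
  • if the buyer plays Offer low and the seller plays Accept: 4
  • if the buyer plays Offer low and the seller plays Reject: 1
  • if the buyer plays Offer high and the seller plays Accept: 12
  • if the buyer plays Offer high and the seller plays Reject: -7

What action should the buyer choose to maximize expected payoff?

Offer low

E[Offer low] = 0.2·(1) + 0.4·(1) + 0.4·(4) = 2.2
E[Offer high] = 0.2·(-7) + 0.4·(-7) + 0.4·(12) = 0.6
Best response: Offer low (2.2 is the largest).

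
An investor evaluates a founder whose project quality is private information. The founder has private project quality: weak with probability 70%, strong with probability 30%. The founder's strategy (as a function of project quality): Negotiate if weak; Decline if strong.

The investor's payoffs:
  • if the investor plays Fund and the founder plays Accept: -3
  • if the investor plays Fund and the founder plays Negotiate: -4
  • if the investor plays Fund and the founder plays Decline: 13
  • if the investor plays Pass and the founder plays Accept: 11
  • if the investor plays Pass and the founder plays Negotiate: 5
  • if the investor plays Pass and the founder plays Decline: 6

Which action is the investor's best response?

E[Fund] = 0.7·(-4) + 0.3·(13) = 1.1
E[Pass] = 0.7·(5) + 0.3·(6) = 5.3
Best response: Pass (5.3 is the largest).

Pass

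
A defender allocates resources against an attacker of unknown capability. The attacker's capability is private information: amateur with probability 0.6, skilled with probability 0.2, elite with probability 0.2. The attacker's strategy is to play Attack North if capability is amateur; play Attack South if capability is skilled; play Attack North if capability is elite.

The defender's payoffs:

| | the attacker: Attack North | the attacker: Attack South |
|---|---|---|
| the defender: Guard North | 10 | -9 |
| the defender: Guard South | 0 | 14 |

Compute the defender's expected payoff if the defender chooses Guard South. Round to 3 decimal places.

2.800

E[Guard South] = 0.6·0 + 0.2·14 + 0.2·0 = 0 + 2.8 + 0 = 2.8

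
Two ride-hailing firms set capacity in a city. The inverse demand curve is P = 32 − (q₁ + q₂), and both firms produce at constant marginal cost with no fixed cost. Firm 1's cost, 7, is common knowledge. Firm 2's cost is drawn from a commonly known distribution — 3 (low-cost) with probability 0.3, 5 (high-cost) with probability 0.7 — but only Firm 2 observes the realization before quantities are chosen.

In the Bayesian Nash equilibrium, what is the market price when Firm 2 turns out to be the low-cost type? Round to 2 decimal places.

13.77

Firm 2 with cost c maximizes (32 − (q₁+q₂) − c)·q₂, giving q₂(c) = (32 − c − q₁)/2.
E[c₂] = 0.3·3 + 0.7·5 = 4.4
Firm 1's FOC against E[q₂] yields q₁ = (32 − 2·7 + E[c₂])/3 = (32 − 14 + 4.4)/3 = 7.46667.
q₂(low-cost) = 10.7667, so P = 32 − (7.46667 + 10.7667) = 13.7667.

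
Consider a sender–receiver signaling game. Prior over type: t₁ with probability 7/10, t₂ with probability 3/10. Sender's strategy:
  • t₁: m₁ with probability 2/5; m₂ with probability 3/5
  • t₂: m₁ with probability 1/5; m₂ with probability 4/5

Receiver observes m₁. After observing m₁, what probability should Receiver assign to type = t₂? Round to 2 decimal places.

0.18

Apply Bayes' rule using the sender's strategy as the likelihood.
P(m₁) = (7/10)·(2/5) + (3/10)·(1/5) = 17/50
P(t₂ | m₁) = ((3/10)·(1/5)) / (17/50) = (3/50) / (17/50) = 3/17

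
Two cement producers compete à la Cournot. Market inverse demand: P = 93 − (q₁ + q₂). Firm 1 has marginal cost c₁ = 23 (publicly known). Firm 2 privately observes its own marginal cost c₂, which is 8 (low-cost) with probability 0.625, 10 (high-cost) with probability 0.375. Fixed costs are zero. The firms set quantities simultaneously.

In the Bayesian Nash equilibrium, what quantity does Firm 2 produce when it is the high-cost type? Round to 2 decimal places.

32.21

Each type of Firm 2 best-responds to q₁; Firm 1 best-responds to the expected q₂ over Firm 2's types.
Firm 2 with cost c maximizes (93 − (q₁+q₂) − c)·q₂, giving q₂(c) = (93 − c − q₁)/2.
E[c₂] = 0.625·8 + 0.375·10 = 8.75
Firm 1's FOC against E[q₂] yields q₁ = (93 − 2·23 + E[c₂])/3 = (93 − 46 + 8.75)/3 = 18.5833.
q₂(high-cost) = (93 − 10 − 18.5833)/2 = 32.2083.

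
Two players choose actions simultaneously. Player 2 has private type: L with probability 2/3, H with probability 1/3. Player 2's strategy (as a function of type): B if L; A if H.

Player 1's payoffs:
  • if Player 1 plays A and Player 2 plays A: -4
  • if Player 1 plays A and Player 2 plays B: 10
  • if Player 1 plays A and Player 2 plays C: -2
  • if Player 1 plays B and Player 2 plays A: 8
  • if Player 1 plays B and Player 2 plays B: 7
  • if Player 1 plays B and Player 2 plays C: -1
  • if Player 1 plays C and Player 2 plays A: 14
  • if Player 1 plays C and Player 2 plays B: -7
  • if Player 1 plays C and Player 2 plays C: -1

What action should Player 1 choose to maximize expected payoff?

B

E[A] = 2/3·(10) + 1/3·(-4) = 16/3
E[B] = 2/3·(7) + 1/3·(8) = 22/3
E[C] = 2/3·(-7) + 1/3·(14) = 0
Best response: B (22/3 is the largest).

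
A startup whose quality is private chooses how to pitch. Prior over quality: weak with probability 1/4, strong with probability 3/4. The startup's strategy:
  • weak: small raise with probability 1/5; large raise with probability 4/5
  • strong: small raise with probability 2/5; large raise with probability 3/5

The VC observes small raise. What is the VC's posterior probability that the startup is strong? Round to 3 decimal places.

0.857

Apply Bayes' rule using the sender's strategy as the likelihood.
P(small raise) = (1/4)·(1/5) + (3/4)·(2/5) = 7/20
P(strong | small raise) = ((3/4)·(2/5)) / (7/20) = (3/10) / (7/20) = 6/7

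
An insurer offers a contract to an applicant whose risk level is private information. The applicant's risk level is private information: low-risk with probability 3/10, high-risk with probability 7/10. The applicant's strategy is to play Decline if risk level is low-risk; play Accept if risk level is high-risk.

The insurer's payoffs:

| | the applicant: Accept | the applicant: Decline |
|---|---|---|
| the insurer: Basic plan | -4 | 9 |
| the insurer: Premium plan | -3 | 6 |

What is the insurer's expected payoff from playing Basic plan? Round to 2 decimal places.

Take the expectation over the applicant's risk level, weighting each type's action by its prior probability.
E[Basic plan] = 3/10·9 + 7/10·(-4) = 27/10 + (-14/5) = -1/10

-0.10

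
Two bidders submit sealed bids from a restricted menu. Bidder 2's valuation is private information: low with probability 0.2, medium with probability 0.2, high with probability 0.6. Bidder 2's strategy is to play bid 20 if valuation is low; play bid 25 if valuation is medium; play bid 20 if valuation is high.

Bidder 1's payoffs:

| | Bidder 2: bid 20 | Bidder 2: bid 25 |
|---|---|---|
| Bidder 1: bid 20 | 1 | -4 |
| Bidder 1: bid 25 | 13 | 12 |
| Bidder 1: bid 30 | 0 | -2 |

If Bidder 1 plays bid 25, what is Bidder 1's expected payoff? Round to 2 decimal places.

E[bid 25] = 0.2·13 + 0.2·12 + 0.6·13 = 2.6 + 2.4 + 7.8 = 12.8

12.80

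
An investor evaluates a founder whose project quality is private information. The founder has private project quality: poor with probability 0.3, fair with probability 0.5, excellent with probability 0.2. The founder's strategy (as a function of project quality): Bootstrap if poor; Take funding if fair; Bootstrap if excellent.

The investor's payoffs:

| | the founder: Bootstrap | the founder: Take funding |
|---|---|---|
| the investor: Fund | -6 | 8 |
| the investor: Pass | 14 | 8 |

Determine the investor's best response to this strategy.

Pass

Compute the investor's expected payoff for each action, taking the expectation over the founder's type.
E[Fund] = 0.3·(-6) + 0.5·(8) + 0.2·(-6) = 1
E[Pass] = 0.3·(14) + 0.5·(8) + 0.2·(14) = 11
Best response: Pass (11 is the largest).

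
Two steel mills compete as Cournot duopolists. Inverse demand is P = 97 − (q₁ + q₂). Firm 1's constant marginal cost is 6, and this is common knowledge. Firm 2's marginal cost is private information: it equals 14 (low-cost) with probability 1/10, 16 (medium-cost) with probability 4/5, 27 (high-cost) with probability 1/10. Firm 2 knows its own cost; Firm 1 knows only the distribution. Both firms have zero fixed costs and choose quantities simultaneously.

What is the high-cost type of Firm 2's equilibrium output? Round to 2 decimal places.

18.02

Type-c best response for Firm 2: q₂(c) = (97 − c)/2 − q₁/2.
Firm 1 maximizes expected profit; its first-order condition is 97 − 2q₁ − E[q₂] − 6 = 0.
Substituting E[q₂] and solving: E[c₂] = 16.9, so q₁ = (97 − 2·6 + 16.9)/3 = 33.9667.
q₂(high-cost) = (97 − 27 − 33.9667)/2 = 18.0167.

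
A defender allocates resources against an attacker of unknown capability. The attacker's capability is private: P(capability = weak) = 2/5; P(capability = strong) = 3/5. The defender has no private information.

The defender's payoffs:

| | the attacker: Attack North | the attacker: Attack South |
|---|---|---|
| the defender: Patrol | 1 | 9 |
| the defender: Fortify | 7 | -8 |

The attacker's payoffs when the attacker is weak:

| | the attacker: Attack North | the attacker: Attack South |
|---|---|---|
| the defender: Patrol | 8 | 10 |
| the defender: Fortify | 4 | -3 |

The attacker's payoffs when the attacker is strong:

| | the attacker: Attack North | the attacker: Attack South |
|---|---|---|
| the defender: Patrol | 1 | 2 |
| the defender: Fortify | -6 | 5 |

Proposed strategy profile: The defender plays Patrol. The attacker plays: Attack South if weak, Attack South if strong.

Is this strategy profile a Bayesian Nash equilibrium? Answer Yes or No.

A profile is a BNE iff every type of every player is best-responding given beliefs about the other side.
The defender plays Patrol: E[Patrol] = 2/5·(9) + 3/5·(9) = 9; E[Fortify] = -8. Best-responding. ✓
The attacker (capability weak), facing Patrol: Attack North gives 8, Attack South gives 10. Proposed Attack South is best. ✓
The attacker (capability strong), facing Patrol: Attack North gives 1, Attack South gives 2. Proposed Attack South is best. ✓

Yes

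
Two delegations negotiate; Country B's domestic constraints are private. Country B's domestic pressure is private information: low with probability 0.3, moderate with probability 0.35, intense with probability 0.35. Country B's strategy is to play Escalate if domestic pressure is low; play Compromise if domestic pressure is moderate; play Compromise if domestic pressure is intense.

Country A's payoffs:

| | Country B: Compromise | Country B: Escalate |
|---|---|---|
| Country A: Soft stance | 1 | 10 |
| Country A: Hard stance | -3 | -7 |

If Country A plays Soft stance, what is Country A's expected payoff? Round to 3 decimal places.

E[Soft stance] = 0.3·10 + 0.35·1 + 0.35·1 = 3 + 0.35 + 0.35 = 3.7

3.700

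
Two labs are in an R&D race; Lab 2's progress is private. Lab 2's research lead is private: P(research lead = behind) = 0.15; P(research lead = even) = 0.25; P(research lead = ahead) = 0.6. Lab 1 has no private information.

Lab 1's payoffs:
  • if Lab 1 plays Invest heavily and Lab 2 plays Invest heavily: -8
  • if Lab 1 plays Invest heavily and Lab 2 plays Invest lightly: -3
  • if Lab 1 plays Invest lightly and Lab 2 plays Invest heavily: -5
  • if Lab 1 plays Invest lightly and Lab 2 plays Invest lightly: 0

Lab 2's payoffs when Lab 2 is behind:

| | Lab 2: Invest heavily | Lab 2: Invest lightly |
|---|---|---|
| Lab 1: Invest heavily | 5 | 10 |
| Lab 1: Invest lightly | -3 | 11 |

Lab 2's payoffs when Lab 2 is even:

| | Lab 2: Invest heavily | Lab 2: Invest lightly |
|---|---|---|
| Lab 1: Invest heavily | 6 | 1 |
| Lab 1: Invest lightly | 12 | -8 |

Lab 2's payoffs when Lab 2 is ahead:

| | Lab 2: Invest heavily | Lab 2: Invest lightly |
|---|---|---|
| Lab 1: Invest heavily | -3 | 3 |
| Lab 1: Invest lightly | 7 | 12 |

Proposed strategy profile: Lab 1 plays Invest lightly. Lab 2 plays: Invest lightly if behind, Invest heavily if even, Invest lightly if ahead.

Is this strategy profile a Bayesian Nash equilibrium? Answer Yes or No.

Lab 1 plays Invest lightly: E[Invest lightly] = 0.15·(0) + 0.25·(-5) + 0.6·(0) = -1.25; E[Invest heavily] = -4.25. Best-responding. ✓
Lab 2 (research lead behind), facing Invest lightly: Invest heavily gives -3, Invest lightly gives 11. Proposed Invest lightly is best. ✓
Lab 2 (research lead even), facing Invest lightly: Invest heavily gives 12, Invest lightly gives -8. Proposed Invest heavily is best. ✓
Lab 2 (research lead ahead), facing Invest lightly: Invest heavily gives 7, Invest lightly gives 12. Proposed Invest lightly is best. ✓

Yes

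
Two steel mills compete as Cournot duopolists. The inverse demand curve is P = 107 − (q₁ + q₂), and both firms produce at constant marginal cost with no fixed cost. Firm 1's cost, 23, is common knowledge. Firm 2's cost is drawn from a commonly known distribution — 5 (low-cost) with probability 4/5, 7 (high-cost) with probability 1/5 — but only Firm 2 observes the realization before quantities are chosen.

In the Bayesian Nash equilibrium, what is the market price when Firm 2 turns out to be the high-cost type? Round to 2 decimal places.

Type-c best response for Firm 2: q₂(c) = (107 − c)/2 − q₁/2.
Firm 1 maximizes expected profit; its first-order condition is 107 − 2q₁ − E[q₂] − 23 = 0.
Substituting E[q₂] and solving: E[c₂] = 5.4, so q₁ = (107 − 2·23 + 5.4)/3 = 22.1333.
q₂(high-cost) = 38.9333, so P = 107 − (22.1333 + 38.9333) = 45.9333.

45.93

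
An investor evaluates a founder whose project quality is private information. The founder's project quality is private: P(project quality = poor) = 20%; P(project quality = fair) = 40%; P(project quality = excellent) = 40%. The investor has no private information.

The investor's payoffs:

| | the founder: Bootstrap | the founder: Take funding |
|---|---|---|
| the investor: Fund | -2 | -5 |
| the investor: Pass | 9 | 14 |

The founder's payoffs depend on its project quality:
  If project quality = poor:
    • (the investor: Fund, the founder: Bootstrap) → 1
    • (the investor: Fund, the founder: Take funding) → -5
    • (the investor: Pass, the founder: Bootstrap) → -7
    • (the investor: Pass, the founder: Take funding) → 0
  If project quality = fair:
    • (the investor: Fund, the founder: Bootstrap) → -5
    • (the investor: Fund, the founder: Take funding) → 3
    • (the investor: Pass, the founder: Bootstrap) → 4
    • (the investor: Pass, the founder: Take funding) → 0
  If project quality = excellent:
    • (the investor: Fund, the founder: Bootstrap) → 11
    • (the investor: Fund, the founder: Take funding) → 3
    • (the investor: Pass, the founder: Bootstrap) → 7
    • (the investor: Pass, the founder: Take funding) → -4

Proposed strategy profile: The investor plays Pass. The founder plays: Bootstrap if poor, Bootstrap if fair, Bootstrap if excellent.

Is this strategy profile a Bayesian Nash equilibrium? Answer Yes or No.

No

A profile is a BNE iff every type of every player is best-responding given beliefs about the other side.
The investor plays Pass: E[Pass] = 0.2·(9) + 0.4·(9) + 0.4·(9) = 9; E[Fund] = -2. Best-responding. ✓
The founder (project quality poor), facing Pass: Bootstrap gives -7, Take funding gives 0. Proposed Bootstrap is not best — profitable deviation exists. ✗
The founder (project quality fair), facing Pass: Bootstrap gives 4, Take funding gives 0. Proposed Bootstrap is best. ✓
The founder (project quality excellent), facing Pass: Bootstrap gives 7, Take funding gives -4. Proposed Bootstrap is best. ✓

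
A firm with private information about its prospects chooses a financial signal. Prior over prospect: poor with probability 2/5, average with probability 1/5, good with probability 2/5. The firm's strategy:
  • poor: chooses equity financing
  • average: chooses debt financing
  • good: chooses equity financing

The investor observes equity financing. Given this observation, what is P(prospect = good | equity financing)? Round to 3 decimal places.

0.500

P(equity financing) = (2/5)·1 + (1/5)·0 + (2/5)·1 = 4/5
P(good | equity financing) = ((2/5)·1) / (4/5) = (2/5) / (4/5) = 1/2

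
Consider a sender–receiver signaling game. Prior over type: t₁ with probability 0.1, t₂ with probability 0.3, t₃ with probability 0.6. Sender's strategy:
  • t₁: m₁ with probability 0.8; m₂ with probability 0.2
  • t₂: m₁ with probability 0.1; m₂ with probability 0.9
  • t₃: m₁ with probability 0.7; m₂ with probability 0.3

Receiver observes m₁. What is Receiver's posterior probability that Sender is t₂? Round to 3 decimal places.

0.057

Apply Bayes' rule using the sender's strategy as the likelihood.
P(m₁) = 0.1·0.8 + 0.3·0.1 + 0.6·0.7 = 0.53
P(t₂ | m₁) = (0.3·0.1) / 0.53 = 0.03 / 0.53 = 0.0566038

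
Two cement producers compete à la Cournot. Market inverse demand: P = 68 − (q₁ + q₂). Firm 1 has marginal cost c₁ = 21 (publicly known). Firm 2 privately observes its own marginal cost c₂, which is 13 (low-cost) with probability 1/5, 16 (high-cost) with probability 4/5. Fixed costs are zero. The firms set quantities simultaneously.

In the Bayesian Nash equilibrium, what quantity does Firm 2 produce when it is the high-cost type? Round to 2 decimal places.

Type-c best response for Firm 2: q₂(c) = (68 − c)/2 − q₁/2.
Firm 1 maximizes expected profit; its first-order condition is 68 − 2q₁ − E[q₂] − 21 = 0.
Substituting E[q₂] and solving: E[c₂] = 15.4, so q₁ = (68 − 2·21 + 15.4)/3 = 13.8.
q₂(high-cost) = (68 − 16 − 13.8)/2 = 19.1.

19.10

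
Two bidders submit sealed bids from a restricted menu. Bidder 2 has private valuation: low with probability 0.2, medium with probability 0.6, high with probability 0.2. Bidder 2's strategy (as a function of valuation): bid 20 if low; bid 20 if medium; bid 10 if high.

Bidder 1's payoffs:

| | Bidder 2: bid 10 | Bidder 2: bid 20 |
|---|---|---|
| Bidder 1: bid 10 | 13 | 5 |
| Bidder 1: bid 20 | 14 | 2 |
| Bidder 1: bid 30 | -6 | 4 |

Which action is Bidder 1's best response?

Compute Bidder 1's expected payoff for each action, taking the expectation over Bidder 2's type.
E[bid 10] = 0.2·(5) + 0.6·(5) + 0.2·(13) = 6.6
E[bid 20] = 0.2·(2) + 0.6·(2) + 0.2·(14) = 4.4
E[bid 30] = 0.2·(4) + 0.6·(4) + 0.2·(-6) = 2
Best response: bid 10 (6.6 is the largest).

bid 10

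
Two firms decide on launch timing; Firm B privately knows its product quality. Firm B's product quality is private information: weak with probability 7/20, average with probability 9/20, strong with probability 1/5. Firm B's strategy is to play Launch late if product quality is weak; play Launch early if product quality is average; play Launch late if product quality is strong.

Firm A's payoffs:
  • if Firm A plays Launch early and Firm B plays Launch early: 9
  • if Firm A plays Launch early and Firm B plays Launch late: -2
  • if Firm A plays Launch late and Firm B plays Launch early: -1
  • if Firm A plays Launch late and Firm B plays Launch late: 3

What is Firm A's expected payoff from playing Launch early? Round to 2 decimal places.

E[Launch early] = 7/20·(-2) + 9/20·9 + 1/5·(-2) = (-7/10) + 81/20 + (-2/5) = 59/20

2.95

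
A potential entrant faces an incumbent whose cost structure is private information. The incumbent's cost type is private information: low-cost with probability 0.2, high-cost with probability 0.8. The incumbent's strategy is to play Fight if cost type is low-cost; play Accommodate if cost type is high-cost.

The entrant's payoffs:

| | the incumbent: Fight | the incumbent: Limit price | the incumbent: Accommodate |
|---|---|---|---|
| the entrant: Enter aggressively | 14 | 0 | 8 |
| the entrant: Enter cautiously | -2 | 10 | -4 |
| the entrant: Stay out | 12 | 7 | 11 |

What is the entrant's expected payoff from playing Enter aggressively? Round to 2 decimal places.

9.20

Take the expectation over the incumbent's cost type, weighting each type's action by its prior probability.
E[Enter aggressively] = 0.2·14 + 0.8·8 = 2.8 + 6.4 = 9.2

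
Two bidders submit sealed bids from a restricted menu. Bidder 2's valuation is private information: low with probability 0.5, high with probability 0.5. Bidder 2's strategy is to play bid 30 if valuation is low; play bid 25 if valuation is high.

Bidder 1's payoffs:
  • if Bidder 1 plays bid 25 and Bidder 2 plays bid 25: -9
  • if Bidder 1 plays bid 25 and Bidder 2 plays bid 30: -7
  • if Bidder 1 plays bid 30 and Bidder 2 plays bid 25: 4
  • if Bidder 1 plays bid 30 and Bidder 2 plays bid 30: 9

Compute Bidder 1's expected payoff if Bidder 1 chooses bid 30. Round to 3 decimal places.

6.500

E[bid 30] = 0.5·9 + 0.5·4 = 4.5 + 2 = 6.5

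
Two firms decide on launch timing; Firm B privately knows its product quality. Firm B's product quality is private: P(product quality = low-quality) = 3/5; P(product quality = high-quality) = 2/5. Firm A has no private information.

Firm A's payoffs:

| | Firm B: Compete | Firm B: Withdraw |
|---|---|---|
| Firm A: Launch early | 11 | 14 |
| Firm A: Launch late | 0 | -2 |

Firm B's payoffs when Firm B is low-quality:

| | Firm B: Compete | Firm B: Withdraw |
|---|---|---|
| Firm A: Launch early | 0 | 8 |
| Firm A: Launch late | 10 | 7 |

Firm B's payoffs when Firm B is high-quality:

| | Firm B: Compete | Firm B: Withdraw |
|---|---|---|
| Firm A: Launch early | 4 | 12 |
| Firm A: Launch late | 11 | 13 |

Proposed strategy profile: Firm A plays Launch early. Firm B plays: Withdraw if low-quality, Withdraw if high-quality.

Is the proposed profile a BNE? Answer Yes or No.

Yes

Firm A plays Launch early: E[Launch early] = 3/5·(14) + 2/5·(14) = 14; E[Launch late] = -2. Best-responding. ✓
Firm B (product quality low-quality), facing Launch early: Compete gives 0, Withdraw gives 8. Proposed Withdraw is best. ✓
Firm B (product quality high-quality), facing Launch early: Compete gives 4, Withdraw gives 12. Proposed Withdraw is best. ✓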